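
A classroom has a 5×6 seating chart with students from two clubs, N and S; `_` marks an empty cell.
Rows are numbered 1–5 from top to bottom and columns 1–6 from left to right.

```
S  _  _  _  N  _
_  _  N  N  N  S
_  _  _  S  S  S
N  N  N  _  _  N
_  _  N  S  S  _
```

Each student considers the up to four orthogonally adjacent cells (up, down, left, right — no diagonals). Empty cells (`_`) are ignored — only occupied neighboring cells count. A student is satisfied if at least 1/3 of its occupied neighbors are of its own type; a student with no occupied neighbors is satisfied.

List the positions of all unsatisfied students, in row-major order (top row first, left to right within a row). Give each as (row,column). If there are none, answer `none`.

Row 1: (1,1)S 0/0 ok · (1,5)N 1/1 ok
Row 2: (2,3)N 1/1 ok · (2,4)N 2/3 ok · (2,5)N 2/4 ok · (2,6)S 1/2 ok
Row 3: (3,4)S 1/2 ok · (3,5)S 2/3 ok · (3,6)S 2/3 ok
Row 4: (4,1)N 1/1 ok · (4,2)N 2/2 ok · (4,3)N 2/2 ok · (4,6)N 0/1 unhappy
Row 5: (5,3)N 1/2 ok · (5,4)S 1/2 ok · (5,5)S 1/1 ok

(4,6)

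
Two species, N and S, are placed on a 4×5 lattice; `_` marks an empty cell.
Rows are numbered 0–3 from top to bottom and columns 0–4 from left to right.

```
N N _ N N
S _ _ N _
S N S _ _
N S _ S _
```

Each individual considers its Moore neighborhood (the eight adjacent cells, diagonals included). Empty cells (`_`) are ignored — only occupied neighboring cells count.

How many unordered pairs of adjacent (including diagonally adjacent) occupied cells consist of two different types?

Scan each occupied cell's neighbors to the right and below (and the two forward diagonals) so each pair is counted once.
From row 0: 2 unlike of 6 pairs (running 2/6).
From row 1: 2 unlike of 3 pairs (running 4/9).
From row 2: 4 unlike of 8 pairs (running 8/17).
From row 3: 1 unlike of 1 pairs (running 9/18).
Total adjacent occupied pairs: 18; unlike-type pairs: 9.

9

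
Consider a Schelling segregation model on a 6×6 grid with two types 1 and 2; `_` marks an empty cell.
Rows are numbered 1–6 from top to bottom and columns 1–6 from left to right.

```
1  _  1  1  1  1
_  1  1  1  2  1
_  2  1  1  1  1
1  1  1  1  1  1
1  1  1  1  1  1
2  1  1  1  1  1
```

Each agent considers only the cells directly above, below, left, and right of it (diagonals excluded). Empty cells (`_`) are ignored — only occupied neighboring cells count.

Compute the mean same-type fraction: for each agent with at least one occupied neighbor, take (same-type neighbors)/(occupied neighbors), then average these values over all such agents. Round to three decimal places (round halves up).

(1,1)1 — no occupied neighbors
(1,3)1 2/2
(1,4)1 3/3
(1,5)1 2/3
(1,6)1 2/2
(2,2)1 1/2
(2,3)1 4/4
(2,4)1 3/4
(2,5)2 0/4
(2,6)1 2/3
(3,2)2 0/3
(3,3)1 3/4
(3,4)1 4/4
(3,5)1 3/4
(3,6)1 3/3
(4,1)1 2/2
(4,2)1 3/4
(4,3)1 4/4
(4,4)1 4/4
(4,5)1 4/4
(4,6)1 3/3
(5,1)1 2/3
(5,2)1 4/4
(5,3)1 4/4
(5,4)1 4/4
(5,5)1 4/4
(5,6)1 3/3
(6,1)2 0/2
(6,2)1 2/3
(6,3)1 3/3
(6,4)1 3/3
(6,5)1 3/3
(6,6)1 2/2
Sum over 32 agents: 2/2 + 3/3 + 2/3 + 2/2 + 1/2 + 4/4 + 3/4 + 0/4 + 2/3 + 0/3 + 3/4 + 4/4 + 3/4 + 3/3 + 2/2 + 3/4 + 4/4 + 4/4 + 4/4 + 3/3 + 2/3 + 4/4 + 4/4 + 4/4 + 4/4 + 3/3 + 0/2 + 2/3 + 3/3 + 3/3 + 3/3 + 2/2 = 157/6; mean = 157/6 ÷ 32 = 157/192 = 0.817708… → 0.818.

0.818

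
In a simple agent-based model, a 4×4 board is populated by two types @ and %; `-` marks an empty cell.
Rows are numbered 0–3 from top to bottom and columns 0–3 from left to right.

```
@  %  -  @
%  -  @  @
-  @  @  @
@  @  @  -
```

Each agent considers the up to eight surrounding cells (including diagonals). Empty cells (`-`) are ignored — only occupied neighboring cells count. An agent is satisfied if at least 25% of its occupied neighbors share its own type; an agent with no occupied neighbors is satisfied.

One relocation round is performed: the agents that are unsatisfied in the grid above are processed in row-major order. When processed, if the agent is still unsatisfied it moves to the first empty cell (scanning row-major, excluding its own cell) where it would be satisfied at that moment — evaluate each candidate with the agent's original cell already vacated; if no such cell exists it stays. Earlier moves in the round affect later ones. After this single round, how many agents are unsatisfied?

0

Initially unsatisfied (in order): (0,0).
  (0,0) → (0,2).
Resulting grid:
- % @ @
% - @ @
- @ @ @
@ @ @ -
All satisfied now.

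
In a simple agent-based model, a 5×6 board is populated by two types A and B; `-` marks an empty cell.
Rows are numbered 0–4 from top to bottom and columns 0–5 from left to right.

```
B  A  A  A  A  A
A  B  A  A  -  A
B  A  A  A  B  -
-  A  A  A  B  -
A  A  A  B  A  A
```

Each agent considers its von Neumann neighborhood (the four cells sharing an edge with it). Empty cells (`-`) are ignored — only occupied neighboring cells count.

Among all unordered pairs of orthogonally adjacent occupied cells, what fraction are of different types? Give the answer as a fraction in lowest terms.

14/37

Scan each occupied cell's neighbors to the right and below so each pair is counted once.
From row 0: 3 unlike of 10 pairs (running 3/10).
From row 1: 4 unlike of 7 pairs (running 7/17).
From row 2: 2 unlike of 8 pairs (running 9/25).
From row 3: 3 unlike of 7 pairs (running 12/32).
From row 4: 2 unlike of 5 pairs (running 14/37).
Total adjacent occupied pairs: 37; unlike-type pairs: 14.
14/37 is already in lowest terms.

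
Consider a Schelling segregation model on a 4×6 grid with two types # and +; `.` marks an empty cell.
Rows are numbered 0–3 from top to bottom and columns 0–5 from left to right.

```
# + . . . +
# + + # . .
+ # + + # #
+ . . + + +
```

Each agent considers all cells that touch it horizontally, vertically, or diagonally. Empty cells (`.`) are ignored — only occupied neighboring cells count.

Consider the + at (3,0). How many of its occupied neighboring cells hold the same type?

1

Occupied neighbors of (3,0): (2,0)=+, (2,1)=#.
Same type (+): 1 of 2.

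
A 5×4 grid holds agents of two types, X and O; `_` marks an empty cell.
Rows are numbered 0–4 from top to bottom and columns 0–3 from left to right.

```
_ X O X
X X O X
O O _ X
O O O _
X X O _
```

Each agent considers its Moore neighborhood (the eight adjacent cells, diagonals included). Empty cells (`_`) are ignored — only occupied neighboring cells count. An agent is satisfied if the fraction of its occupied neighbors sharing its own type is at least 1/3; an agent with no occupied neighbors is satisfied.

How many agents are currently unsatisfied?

Row 0: (0,1)X 2/4 ✓ · (0,2)O 1/5 ✗ · (0,3)X 1/3 ✓
Row 1: (1,0)X 2/4 ✓ · (1,1)X 2/6 ✓ · (1,2)O 2/7 ✗ · (1,3)X 2/4 ✓
Row 2: (2,0)O 3/5 ✓ · (2,1)O 5/7 ✓ · (2,3)X 1/3 ✓
Row 3: (3,0)O 3/5 ✓ · (3,1)O 5/7 ✓ · (3,2)O 3/5 ✓
Row 4: (4,0)X 1/3 ✓ · (4,1)X 1/5 ✗ · (4,2)O 2/3 ✓
Unsatisfied: (0,2), (1,2), (4,1) — 3 in total.

3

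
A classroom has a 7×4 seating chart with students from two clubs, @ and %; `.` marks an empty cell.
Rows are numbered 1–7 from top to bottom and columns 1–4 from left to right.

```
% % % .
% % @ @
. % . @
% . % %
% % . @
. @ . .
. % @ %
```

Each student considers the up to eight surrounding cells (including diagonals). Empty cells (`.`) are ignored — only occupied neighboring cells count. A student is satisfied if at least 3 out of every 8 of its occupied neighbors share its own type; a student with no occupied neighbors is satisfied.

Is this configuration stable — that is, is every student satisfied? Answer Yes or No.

Row 1: (1,1)% 3/3 ✓ · (1,2)% 4/5 ✓ · (1,3)% 2/4 ✓
Row 2: (2,1)% 4/4 ✓ · (2,2)% 5/6 ✓ · (2,3)@ 2/6 ✗ · (2,4)@ 2/3 ✓
Row 3: (3,2)% 4/5 ✓ · (3,4)@ 2/4 ✓
Row 4: (4,1)% 3/3 ✓ · (4,3)% 3/5 ✓ · (4,4)% 1/3 ✗
Row 5: (5,1)% 2/3 ✓ · (5,2)% 3/4 ✓ · (5,4)@ 0/2 ✗
Row 6: (6,2)@ 1/4 ✗
Row 7: (7,2)% 0/2 ✗ · (7,3)@ 1/3 ✗ · (7,4)% 0/1 ✗
For instance (2,3) has only 2/6 same-type neighbors, below 3/8.

No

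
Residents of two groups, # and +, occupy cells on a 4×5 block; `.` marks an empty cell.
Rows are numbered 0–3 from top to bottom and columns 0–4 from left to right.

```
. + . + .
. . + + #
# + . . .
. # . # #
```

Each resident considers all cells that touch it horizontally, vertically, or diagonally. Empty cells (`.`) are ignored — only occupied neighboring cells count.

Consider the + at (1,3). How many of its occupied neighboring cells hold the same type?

Occupied neighbors of (1,3): (0,3)=+, (1,2)=+, (1,4)=#.
Same type (+): 2 of 3.

2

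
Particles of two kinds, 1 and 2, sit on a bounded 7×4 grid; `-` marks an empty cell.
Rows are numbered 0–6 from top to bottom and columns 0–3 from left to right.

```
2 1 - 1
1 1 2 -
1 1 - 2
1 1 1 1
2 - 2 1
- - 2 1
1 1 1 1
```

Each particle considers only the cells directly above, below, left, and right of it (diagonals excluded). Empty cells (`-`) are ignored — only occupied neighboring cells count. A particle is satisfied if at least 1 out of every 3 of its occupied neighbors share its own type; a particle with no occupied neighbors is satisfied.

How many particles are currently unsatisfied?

Row 0: (0,0)2 0/2 unhappy · (0,1)1 1/2 ok · (0,3)1 0/0 ok
Row 1: (1,0)1 2/3 ok · (1,1)1 3/4 ok · (1,2)2 0/1 unhappy
Row 2: (2,0)1 3/3 ok · (2,1)1 3/3 ok · (2,3)2 0/1 unhappy
Row 3: (3,0)1 2/3 ok · (3,1)1 3/3 ok · (3,2)1 2/3 ok · (3,3)1 2/3 ok
Row 4: (4,0)2 0/1 unhappy · (4,2)2 1/3 ok · (4,3)1 2/3 ok
Row 5: (5,2)2 1/3 ok · (5,3)1 2/3 ok
Row 6: (6,0)1 1/1 ok · (6,1)1 2/2 ok · (6,2)1 2/3 ok · (6,3)1 2/2 ok
Unsatisfied: (0,0), (1,2), (2,3), (4,0) — 4 in total.

4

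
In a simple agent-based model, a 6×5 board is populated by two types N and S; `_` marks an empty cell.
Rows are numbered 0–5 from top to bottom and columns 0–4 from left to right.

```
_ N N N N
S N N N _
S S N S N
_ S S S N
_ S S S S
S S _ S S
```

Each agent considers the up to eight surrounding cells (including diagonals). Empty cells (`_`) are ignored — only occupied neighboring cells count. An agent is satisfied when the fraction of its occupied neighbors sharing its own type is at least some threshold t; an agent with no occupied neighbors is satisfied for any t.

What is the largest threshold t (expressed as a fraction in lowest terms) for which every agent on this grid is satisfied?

1/5

Row 0: (0,1)N 3/4 · (0,2)N 5/5 · (0,3)N 4/4 · (0,4)N 2/2
Row 1: (1,0)S 2/4 · (1,1)N 4/7 · (1,2)N 6/8 · (1,3)N 6/7
Row 2: (2,0)S 3/4 · (2,1)S 4/7 · (2,2)N 3/8 · (2,3)S 2/7 · (2,4)N 2/4
Row 3: (3,1)S 5/6 · (3,2)S 7/8 · (3,3)S 5/8 · (3,4)N 1/5
Row 4: (4,1)S 5/5 · (4,2)S 7/7 · (4,3)S 6/7 · (4,4)S 4/5
Row 5: (5,0)S 2/2 · (5,1)S 3/3 · (5,3)S 4/4 · (5,4)S 3/3
The smallest same-type fraction is 1/5 at (3,4), which reduces to 1/5. Any threshold above that leaves this agent unsatisfied.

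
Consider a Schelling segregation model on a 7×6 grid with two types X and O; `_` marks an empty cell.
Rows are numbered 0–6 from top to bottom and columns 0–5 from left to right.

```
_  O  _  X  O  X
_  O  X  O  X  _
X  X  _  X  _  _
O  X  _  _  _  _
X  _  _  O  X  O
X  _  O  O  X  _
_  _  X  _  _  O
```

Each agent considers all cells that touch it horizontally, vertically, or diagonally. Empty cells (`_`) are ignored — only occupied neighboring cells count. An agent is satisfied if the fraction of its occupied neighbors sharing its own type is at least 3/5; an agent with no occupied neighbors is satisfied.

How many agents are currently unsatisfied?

(0,1)O 1/2 ✗
(0,3)X 2/4 ✗
(0,4)O 1/4 ✗
(0,5)X 1/2 ✗
(1,1)O 1/4 ✗
(1,2)X 3/6 ✗
(1,3)O 1/5 ✗
(1,4)X 3/5 ✓
(2,0)X 2/4 ✗
(2,1)X 3/5 ✓
(2,3)X 2/3 ✓
(3,0)O 0/4 ✗
(3,1)X 3/4 ✓
(4,0)X 2/3 ✓
(4,3)O 2/4 ✗
(4,4)X 1/4 ✗
(4,5)O 0/2 ✗
(5,0)X 1/1 ✓
(5,2)O 2/3 ✓
(5,3)O 2/5 ✗
(5,4)X 1/5 ✗
(6,2)X 0/2 ✗
(6,5)O 0/1 ✗
Unsatisfied: (0,1), (0,3), (0,4), (0,5), (1,1), (1,2), (1,3), (2,0), (3,0), (4,3), (4,4), (4,5), (5,3), (5,4), (6,2), (6,5) — 16 in total.

16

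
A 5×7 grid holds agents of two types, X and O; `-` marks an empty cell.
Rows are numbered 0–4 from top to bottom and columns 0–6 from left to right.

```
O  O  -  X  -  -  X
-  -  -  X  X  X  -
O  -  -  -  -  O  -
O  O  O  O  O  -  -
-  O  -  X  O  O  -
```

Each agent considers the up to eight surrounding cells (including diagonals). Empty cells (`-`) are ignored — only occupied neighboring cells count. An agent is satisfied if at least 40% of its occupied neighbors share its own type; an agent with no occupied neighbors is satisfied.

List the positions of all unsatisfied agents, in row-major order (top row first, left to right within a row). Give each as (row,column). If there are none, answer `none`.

(2,5), (4,3)

(0,0)O 1/1 ok
(0,1)O 1/1 ok
(0,3)X 2/2 ok
(0,6)X 1/1 ok
(1,3)X 2/2 ok
(1,4)X 3/4 ok
(1,5)X 2/3 ok
(2,0)O 2/2 ok
(2,5)O 1/3 unhappy
(3,0)O 3/3 ok
(3,1)O 4/4 ok
(3,2)O 3/4 ok
(3,3)O 3/4 ok
(3,4)O 4/5 ok
(4,1)O 3/3 ok
(4,3)X 0/4 unhappy
(4,4)O 3/4 ok
(4,5)O 2/2 ok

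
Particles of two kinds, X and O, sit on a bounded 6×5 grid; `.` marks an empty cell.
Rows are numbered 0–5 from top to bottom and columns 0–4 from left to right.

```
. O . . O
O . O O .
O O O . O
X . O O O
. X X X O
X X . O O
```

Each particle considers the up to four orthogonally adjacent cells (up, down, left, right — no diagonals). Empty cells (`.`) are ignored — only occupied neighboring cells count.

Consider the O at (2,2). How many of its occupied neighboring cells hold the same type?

3

Occupied neighbors of (2,2): (1,2)=O, (3,2)=O, (2,1)=O.
Same type (O): 3 of 3.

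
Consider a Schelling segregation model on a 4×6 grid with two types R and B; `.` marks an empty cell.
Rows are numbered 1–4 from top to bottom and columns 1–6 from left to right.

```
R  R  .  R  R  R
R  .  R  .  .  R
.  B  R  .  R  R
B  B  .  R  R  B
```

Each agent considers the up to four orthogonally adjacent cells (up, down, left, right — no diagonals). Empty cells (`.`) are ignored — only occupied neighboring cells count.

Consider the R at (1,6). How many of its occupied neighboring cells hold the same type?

Occupied neighbors of (1,6): (2,6)=R, (1,5)=R.
Same type (R): 2 of 2.

2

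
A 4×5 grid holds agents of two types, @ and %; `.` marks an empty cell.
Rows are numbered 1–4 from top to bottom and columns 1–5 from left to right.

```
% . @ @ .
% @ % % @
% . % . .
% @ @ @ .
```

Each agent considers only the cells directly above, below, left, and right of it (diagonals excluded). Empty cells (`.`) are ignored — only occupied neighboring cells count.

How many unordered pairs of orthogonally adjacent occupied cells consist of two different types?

Scan each occupied cell's neighbors to the right and below so each pair is counted once.
From row 1: 2 unlike of 4 pairs (running 2/4).
From row 2: 3 unlike of 6 pairs (running 5/10).
From row 3: 1 unlike of 2 pairs (running 6/12).
From row 4: 1 unlike of 3 pairs (running 7/15).
Total adjacent occupied pairs: 15; unlike-type pairs: 7.

7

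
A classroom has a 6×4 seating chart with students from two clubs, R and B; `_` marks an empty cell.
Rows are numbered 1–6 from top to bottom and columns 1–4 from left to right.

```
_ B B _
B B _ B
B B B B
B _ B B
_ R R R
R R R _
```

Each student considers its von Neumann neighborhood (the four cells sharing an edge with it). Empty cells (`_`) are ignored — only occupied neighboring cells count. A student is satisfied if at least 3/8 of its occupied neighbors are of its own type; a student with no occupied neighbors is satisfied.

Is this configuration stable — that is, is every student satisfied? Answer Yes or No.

Row 1: (1,2)B 2/2 ✓ · (1,3)B 1/1 ✓
Row 2: (2,1)B 2/2 ✓ · (2,2)B 3/3 ✓ · (2,4)B 1/1 ✓
Row 3: (3,1)B 3/3 ✓ · (3,2)B 3/3 ✓ · (3,3)B 3/3 ✓ · (3,4)B 3/3 ✓
Row 4: (4,1)B 1/1 ✓ · (4,3)B 2/3 ✓ · (4,4)B 2/3 ✓
Row 5: (5,2)R 2/2 ✓ · (5,3)R 3/4 ✓ · (5,4)R 1/2 ✓
Row 6: (6,1)R 1/1 ✓ · (6,2)R 3/3 ✓ · (6,3)R 2/2 ✓
All meet the threshold, so the configuration is stable.

Yes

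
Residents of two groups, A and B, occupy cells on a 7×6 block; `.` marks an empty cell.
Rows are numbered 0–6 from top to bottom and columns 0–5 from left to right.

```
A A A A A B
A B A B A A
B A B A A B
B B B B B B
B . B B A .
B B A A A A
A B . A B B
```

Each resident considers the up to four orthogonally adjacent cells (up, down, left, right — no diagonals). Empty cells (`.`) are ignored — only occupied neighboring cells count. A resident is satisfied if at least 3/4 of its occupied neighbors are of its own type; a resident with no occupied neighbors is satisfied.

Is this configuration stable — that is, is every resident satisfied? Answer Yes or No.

(0,0)A 2/2 satisfied
(0,1)A 2/3 not
(0,2)A 3/3 satisfied
(0,3)A 2/3 not
(0,4)A 2/3 not
(0,5)B 0/2 not
(1,0)A 1/3 not
(1,1)B 0/4 not
(1,2)A 1/4 not
(1,3)B 0/4 not
(1,4)A 3/4 satisfied
(1,5)A 1/3 not
(2,0)B 1/3 not
(2,1)A 0/4 not
(2,2)B 1/4 not
(2,3)A 1/4 not
(2,4)A 2/4 not
(2,5)B 1/3 not
(3,0)B 3/3 satisfied
(3,1)B 2/3 not
(3,2)B 4/4 satisfied
(3,3)B 3/4 satisfied
(3,4)B 2/4 not
(3,5)B 2/2 satisfied
(4,0)B 2/2 satisfied
(4,2)B 2/3 not
(4,3)B 2/4 not
(4,4)A 1/3 not
(5,0)B 2/3 not
(5,1)B 2/3 not
(5,2)A 1/3 not
(5,3)A 3/4 satisfied
(5,4)A 3/4 satisfied
(5,5)A 1/2 not
(6,0)A 0/2 not
(6,1)B 1/2 not
(6,3)A 1/2 not
(6,4)B 1/3 not
(6,5)B 1/2 not
For instance (0,1) has only 2/3 same-type neighbors, below 3/4.

No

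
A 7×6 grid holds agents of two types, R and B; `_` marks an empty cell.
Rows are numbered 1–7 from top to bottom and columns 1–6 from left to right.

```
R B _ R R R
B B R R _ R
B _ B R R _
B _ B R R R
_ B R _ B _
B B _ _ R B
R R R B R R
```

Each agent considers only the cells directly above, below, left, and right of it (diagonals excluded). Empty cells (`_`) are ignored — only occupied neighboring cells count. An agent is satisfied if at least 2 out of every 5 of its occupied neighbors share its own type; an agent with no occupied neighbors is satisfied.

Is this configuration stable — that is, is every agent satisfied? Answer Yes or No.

(1,1)R 0/2 unhappy
(1,2)B 1/2 ok
(1,4)R 2/2 ok
(1,5)R 2/2 ok
(1,6)R 2/2 ok
(2,1)B 2/3 ok
(2,2)B 2/3 ok
(2,3)R 1/3 unhappy
(2,4)R 3/3 ok
(2,6)R 1/1 ok
(3,1)B 2/2 ok
(3,3)B 1/3 unhappy
(3,4)R 3/4 ok
(3,5)R 2/2 ok
(4,1)B 1/1 ok
(4,3)B 1/3 unhappy
(4,4)R 2/3 ok
(4,5)R 3/4 ok
(4,6)R 1/1 ok
(5,2)B 1/2 ok
(5,3)R 0/2 unhappy
(5,5)B 0/2 unhappy
(6,1)B 1/2 ok
(6,2)B 2/3 ok
(6,5)R 1/3 unhappy
(6,6)B 0/2 unhappy
(7,1)R 1/2 ok
(7,2)R 2/3 ok
(7,3)R 1/2 ok
(7,4)B 0/2 unhappy
(7,5)R 2/3 ok
(7,6)R 1/2 ok
For instance (1,1) has only 0/2 same-type neighbors, below 2/5.

No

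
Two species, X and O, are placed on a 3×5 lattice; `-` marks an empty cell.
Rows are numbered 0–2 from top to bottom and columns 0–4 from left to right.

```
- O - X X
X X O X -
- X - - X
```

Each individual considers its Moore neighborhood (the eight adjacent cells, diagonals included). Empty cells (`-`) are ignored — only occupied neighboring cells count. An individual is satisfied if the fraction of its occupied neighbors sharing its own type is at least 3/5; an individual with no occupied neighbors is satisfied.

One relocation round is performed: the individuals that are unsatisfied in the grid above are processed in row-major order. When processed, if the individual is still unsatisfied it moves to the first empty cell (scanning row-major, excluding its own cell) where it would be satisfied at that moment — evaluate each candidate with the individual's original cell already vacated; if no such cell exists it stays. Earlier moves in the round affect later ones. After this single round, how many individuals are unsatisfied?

4

Initially unsatisfied (in order): (0,1), (1,1), (1,2).
  (0,1): no empty cell satisfies it; stays.
  (1,1) → (1,4).
  (1,2): no empty cell satisfies it; stays.
Resulting grid:
- O - X X
X - O X X
- X - - X
Unsatisfied now: (0,1), (1,0), (1,2), (2,1).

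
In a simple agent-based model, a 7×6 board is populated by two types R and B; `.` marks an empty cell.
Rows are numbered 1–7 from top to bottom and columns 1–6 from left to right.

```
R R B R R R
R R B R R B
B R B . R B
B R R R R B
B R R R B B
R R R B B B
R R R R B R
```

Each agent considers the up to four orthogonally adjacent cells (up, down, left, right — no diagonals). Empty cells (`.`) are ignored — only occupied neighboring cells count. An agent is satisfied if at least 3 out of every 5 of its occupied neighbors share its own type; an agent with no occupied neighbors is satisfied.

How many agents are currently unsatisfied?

15

(1,1)R 2/2 ✓
(1,2)R 2/3 ✓
(1,3)B 1/3 ✗
(1,4)R 2/3 ✓
(1,5)R 3/3 ✓
(1,6)R 1/2 ✗
(2,1)R 2/3 ✓
(2,2)R 3/4 ✓
(2,3)B 2/4 ✗
(2,4)R 2/3 ✓
(2,5)R 3/4 ✓
(2,6)B 1/3 ✗
(3,1)B 1/3 ✗
(3,2)R 2/4 ✗
(3,3)B 1/3 ✗
(3,5)R 2/3 ✓
(3,6)B 2/3 ✓
(4,1)B 2/3 ✓
(4,2)R 3/4 ✓
(4,3)R 3/4 ✓
(4,4)R 3/3 ✓
(4,5)R 2/4 ✗
(4,6)B 2/3 ✓
(5,1)B 1/3 ✗
(5,2)R 3/4 ✓
(5,3)R 4/4 ✓
(5,4)R 2/4 ✗
(5,5)B 2/4 ✗
(5,6)B 3/3 ✓
(6,1)R 2/3 ✓
(6,2)R 4/4 ✓
(6,3)R 3/4 ✓
(6,4)B 1/4 ✗
(6,5)B 4/4 ✓
(6,6)B 2/3 ✓
(7,1)R 2/2 ✓
(7,2)R 3/3 ✓
(7,3)R 3/3 ✓
(7,4)R 1/3 ✗
(7,5)B 1/3 ✗
(7,6)R 0/2 ✗
Unsatisfied: (1,3), (1,6), (2,3), (2,6), (3,1), (3,2), (3,3), (4,5), (5,1), (5,4), (5,5), (6,4), (7,4), (7,5), (7,6) — 15 in total.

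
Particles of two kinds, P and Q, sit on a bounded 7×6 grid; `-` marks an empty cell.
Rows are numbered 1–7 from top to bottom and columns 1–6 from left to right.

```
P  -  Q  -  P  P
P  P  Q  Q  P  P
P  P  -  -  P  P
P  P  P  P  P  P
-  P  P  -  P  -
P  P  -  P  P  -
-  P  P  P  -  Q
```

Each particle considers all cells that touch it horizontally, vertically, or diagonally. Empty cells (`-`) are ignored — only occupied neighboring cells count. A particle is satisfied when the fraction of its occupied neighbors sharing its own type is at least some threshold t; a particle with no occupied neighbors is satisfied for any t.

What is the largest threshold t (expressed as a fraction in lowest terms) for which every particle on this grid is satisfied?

Row 1: (1,1)P 2/2 · (1,3)Q 2/3 · (1,5)P 3/4 · (1,6)P 3/3
Row 2: (2,1)P 4/4 · (2,2)P 4/6 · (2,3)Q 2/4 · (2,4)Q 2/5 · (2,5)P 5/6 · (2,6)P 5/5
Row 3: (3,1)P 5/5 · (3,2)P 6/7 · (3,5)P 6/7 · (3,6)P 5/5
Row 4: (4,1)P 4/4 · (4,2)P 6/6 · (4,3)P 5/5 · (4,4)P 5/5 · (4,5)P 5/5 · (4,6)P 4/4
Row 5: (5,2)P 6/6 · (5,3)P 6/6 · (5,5)P 5/5
Row 6: (6,1)P 3/3 · (6,2)P 5/5 · (6,4)P 5/5 · (6,5)P 3/4
Row 7: (7,2)P 3/3 · (7,3)P 4/4 · (7,4)P 3/3 · (7,6)Q 0/1
The smallest same-type fraction is 0/1 at (7,6), which reduces to 0/1. Any threshold above that leaves this particle unsatisfied.

0/1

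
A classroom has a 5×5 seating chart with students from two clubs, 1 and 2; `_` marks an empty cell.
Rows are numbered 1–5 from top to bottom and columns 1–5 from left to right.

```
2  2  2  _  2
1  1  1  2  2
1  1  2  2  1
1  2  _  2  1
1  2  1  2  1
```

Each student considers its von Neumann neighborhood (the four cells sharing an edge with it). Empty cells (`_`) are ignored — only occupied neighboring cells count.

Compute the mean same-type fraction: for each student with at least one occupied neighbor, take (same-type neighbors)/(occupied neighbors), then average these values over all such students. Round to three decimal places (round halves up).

Row 1: (1,1)2 1/2 · (1,2)2 2/3 · (1,3)2 1/2 · (1,5)2 1/1
Row 2: (2,1)1 2/3 · (2,2)1 3/4 · (2,3)1 1/4 · (2,4)2 2/3 · (2,5)2 2/3
Row 3: (3,1)1 3/3 · (3,2)1 2/4 · (3,3)2 1/3 · (3,4)2 3/4 · (3,5)1 1/3
Row 4: (4,1)1 2/3 · (4,2)2 1/3 · (4,4)2 2/3 · (4,5)1 2/3
Row 5: (5,1)1 1/2 · (5,2)2 1/3 · (5,3)1 0/2 · (5,4)2 1/3 · (5,5)1 1/2
Sum over 23 students: 1/2 + 2/3 + 1/2 + 1/1 + 2/3 + 3/4 + 1/4 + 2/3 + 2/3 + 3/3 + 2/4 + 1/3 + 3/4 + 1/3 + 2/3 + 1/3 + 2/3 + 2/3 + 1/2 + 1/3 + 0/2 + 1/3 + 1/2 = 151/12; mean = 151/12 ÷ 23 = 151/276 = 0.547101… → 0.547.

0.547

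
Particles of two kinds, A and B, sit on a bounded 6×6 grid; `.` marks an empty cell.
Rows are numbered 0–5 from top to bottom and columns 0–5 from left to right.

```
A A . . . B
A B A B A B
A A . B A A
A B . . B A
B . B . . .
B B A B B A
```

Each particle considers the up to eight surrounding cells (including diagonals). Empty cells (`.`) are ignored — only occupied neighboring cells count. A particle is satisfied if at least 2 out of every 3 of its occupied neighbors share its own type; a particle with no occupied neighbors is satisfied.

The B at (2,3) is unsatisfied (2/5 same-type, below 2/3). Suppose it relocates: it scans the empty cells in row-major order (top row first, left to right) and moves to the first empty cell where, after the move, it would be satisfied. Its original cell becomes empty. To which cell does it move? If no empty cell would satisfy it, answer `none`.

Vacating (2,3). Empty cells in order:
  (0,2): 2/4 same-type → still unsatisfied.
  (0,3): 1/3 same-type → still unsatisfied.
  (0,4): 3/4 same-type → satisfied — stop here.

(0,4)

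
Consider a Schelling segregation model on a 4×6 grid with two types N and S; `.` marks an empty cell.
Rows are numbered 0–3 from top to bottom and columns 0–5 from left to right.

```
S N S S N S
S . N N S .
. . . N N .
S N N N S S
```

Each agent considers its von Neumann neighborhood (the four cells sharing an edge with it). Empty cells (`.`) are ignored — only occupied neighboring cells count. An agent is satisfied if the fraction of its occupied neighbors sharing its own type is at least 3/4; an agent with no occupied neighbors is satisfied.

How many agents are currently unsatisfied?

Row 0: (0,0)S 1/2 ✗ · (0,1)N 0/2 ✗ · (0,2)S 1/3 ✗ · (0,3)S 1/3 ✗ · (0,4)N 0/3 ✗ · (0,5)S 0/1 ✗
Row 1: (1,0)S 1/1 ✓ · (1,2)N 1/2 ✗ · (1,3)N 2/4 ✗ · (1,4)S 0/3 ✗
Row 2: (2,3)N 3/3 ✓ · (2,4)N 1/3 ✗
Row 3: (3,0)S 0/1 ✗ · (3,1)N 1/2 ✗ · (3,2)N 2/2 ✓ · (3,3)N 2/3 ✗ · (3,4)S 1/3 ✗ · (3,5)S 1/1 ✓
Unsatisfied: (0,0), (0,1), (0,2), (0,3), (0,4), (0,5), (1,2), (1,3), (1,4), (2,4), (3,0), (3,1), (3,3), (3,4) — 14 in total.

14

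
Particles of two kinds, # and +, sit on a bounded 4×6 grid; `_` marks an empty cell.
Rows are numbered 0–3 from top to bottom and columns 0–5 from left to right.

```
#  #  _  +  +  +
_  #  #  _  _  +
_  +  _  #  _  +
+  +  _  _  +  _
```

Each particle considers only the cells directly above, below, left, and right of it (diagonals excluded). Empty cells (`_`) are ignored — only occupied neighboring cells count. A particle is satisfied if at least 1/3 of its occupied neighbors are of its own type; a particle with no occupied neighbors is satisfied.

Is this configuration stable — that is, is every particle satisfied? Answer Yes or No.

Yes

(0,0)# 1/1 satisfied
(0,1)# 2/2 satisfied
(0,3)+ 1/1 satisfied
(0,4)+ 2/2 satisfied
(0,5)+ 2/2 satisfied
(1,1)# 2/3 satisfied
(1,2)# 1/1 satisfied
(1,5)+ 2/2 satisfied
(2,1)+ 1/2 satisfied
(2,3)# 0/0 satisfied
(2,5)+ 1/1 satisfied
(3,0)+ 1/1 satisfied
(3,1)+ 2/2 satisfied
(3,4)+ 0/0 satisfied
All meet the threshold, so the configuration is stable.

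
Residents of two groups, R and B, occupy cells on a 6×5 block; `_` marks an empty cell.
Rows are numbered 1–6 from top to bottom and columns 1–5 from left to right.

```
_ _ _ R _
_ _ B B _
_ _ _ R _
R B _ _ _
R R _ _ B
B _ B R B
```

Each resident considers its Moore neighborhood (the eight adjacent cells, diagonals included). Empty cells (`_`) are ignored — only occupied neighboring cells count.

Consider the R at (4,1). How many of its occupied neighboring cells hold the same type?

2

Occupied neighbors of (4,1): (4,2)=B, (5,1)=R, (5,2)=R.
Same type (R): 2 of 3.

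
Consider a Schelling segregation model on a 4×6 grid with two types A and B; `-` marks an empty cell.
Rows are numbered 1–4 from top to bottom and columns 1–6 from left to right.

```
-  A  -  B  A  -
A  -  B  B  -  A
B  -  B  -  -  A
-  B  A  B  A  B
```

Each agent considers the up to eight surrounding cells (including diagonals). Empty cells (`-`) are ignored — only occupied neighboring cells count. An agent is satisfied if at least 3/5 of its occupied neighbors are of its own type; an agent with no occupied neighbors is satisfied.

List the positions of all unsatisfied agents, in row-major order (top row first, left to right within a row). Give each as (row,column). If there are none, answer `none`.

(1,2), (1,5), (2,1), (3,1), (4,3), (4,4), (4,5), (4,6)

(1,2)A 1/2 unhappy
(1,4)B 2/3 ok
(1,5)A 1/3 unhappy
(2,1)A 1/2 unhappy
(2,3)B 3/4 ok
(2,4)B 3/4 ok
(2,6)A 2/2 ok
(3,1)B 1/2 unhappy
(3,3)B 4/5 ok
(3,6)A 2/3 ok
(4,2)B 2/3 ok
(4,3)A 0/3 unhappy
(4,4)B 1/3 unhappy
(4,5)A 1/3 unhappy
(4,6)B 0/2 unhappy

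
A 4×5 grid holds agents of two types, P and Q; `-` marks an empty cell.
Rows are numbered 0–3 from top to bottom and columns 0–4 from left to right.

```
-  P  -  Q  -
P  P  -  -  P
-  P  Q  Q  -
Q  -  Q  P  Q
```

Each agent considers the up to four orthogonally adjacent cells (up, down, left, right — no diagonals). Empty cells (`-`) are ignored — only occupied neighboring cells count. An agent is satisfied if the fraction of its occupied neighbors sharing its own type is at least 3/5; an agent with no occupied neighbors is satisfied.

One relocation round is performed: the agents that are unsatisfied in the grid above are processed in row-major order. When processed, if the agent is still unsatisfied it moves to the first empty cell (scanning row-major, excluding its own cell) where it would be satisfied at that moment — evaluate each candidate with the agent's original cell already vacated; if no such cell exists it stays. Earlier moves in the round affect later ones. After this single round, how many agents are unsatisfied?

1

Initially unsatisfied (in order): (2,1), (2,3), (3,2), (3,3), (3,4).
  (2,1) → (0,0).
  (2,3) → (3,1).
  (3,2): now satisfied by earlier moves; stays.
  (3,3): no empty cell satisfies it; stays.
  (3,4) → (2,1).
Resulting grid:
P P - Q -
P P - - P
- Q Q - -
Q Q Q P -
Unsatisfied now: (3,3).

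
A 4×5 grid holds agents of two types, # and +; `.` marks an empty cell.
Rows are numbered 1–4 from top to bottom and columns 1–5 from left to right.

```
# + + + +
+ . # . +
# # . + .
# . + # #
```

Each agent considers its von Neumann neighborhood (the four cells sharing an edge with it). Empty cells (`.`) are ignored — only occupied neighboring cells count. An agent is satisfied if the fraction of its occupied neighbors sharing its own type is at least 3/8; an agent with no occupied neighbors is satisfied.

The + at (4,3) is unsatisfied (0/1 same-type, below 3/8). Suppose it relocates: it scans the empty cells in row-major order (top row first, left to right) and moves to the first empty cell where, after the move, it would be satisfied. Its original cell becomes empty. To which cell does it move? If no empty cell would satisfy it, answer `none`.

Vacating (4,3). Empty cells in order:
  (2,2): 2/4 same-type → satisfied — stop here.

(2,2)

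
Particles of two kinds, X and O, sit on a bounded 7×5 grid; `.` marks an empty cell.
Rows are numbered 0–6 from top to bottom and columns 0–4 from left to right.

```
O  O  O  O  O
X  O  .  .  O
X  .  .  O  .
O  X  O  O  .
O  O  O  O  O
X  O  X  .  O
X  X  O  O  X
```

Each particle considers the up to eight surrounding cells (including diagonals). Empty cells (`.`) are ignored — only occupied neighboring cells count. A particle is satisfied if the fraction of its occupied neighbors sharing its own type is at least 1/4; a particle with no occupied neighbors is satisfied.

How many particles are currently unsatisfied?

Row 0: (0,0)O 2/3 ok · (0,1)O 3/4 ok · (0,2)O 3/3 ok · (0,3)O 3/3 ok · (0,4)O 2/2 ok
Row 1: (1,0)X 1/4 ok · (1,1)O 3/5 ok · (1,4)O 3/3 ok
Row 2: (2,0)X 2/4 ok · (2,3)O 3/3 ok
Row 3: (3,0)O 2/4 ok · (3,1)X 1/6 unhappy · (3,2)O 5/6 ok · (3,3)O 5/5 ok
Row 4: (4,0)O 3/5 ok · (4,1)O 5/8 ok · (4,2)O 5/7 ok · (4,3)O 5/6 ok · (4,4)O 3/3 ok
Row 5: (5,0)X 2/5 ok · (5,1)O 4/8 ok · (5,2)X 1/7 unhappy · (5,4)O 3/4 ok
Row 6: (6,0)X 2/3 ok · (6,1)X 3/5 ok · (6,2)O 2/4 ok · (6,3)O 2/4 ok · (6,4)X 0/2 unhappy
Unsatisfied: (3,1), (5,2), (6,4) — 3 in total.

3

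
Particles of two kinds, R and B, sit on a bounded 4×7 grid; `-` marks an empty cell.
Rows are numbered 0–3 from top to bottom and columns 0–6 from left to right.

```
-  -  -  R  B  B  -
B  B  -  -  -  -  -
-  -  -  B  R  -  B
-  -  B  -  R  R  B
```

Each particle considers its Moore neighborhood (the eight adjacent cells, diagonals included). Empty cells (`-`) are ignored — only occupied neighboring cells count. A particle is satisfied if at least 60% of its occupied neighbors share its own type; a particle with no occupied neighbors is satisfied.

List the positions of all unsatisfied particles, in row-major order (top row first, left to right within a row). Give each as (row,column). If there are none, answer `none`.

(0,3), (0,4), (2,3), (2,6), (3,5), (3,6)

(0,3)R 0/1 not
(0,4)B 1/2 not
(0,5)B 1/1 satisfied
(1,0)B 1/1 satisfied
(1,1)B 1/1 satisfied
(2,3)B 1/3 not
(2,4)R 2/3 satisfied
(2,6)B 1/2 not
(3,2)B 1/1 satisfied
(3,4)R 2/3 satisfied
(3,5)R 2/4 not
(3,6)B 1/2 not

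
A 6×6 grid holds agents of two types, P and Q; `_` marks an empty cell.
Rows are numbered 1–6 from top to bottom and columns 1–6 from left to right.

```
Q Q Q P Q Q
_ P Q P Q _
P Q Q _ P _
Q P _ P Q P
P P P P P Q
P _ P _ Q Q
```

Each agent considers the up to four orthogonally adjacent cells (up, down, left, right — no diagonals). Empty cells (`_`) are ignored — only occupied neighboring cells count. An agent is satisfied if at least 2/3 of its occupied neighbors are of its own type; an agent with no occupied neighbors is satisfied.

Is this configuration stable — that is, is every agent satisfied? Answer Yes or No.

Row 1: (1,1)Q 1/1 ✓ · (1,2)Q 2/3 ✓ · (1,3)Q 2/3 ✓ · (1,4)P 1/3 ✗ · (1,5)Q 2/3 ✓ · (1,6)Q 1/1 ✓
Row 2: (2,2)P 0/3 ✗ · (2,3)Q 2/4 ✗ · (2,4)P 1/3 ✗ · (2,5)Q 1/3 ✗
Row 3: (3,1)P 0/2 ✗ · (3,2)Q 1/4 ✗ · (3,3)Q 2/2 ✓ · (3,5)P 0/2 ✗
Row 4: (4,1)Q 0/3 ✗ · (4,2)P 1/3 ✗ · (4,4)P 1/2 ✗ · (4,5)Q 0/4 ✗ · (4,6)P 0/2 ✗
Row 5: (5,1)P 2/3 ✓ · (5,2)P 3/3 ✓ · (5,3)P 3/3 ✓ · (5,4)P 3/3 ✓ · (5,5)P 1/4 ✗ · (5,6)Q 1/3 ✗
Row 6: (6,1)P 1/1 ✓ · (6,3)P 1/1 ✓ · (6,5)Q 1/2 ✗ · (6,6)Q 2/2 ✓
For instance (1,4) has only 1/3 same-type neighbors, below 2/3.

No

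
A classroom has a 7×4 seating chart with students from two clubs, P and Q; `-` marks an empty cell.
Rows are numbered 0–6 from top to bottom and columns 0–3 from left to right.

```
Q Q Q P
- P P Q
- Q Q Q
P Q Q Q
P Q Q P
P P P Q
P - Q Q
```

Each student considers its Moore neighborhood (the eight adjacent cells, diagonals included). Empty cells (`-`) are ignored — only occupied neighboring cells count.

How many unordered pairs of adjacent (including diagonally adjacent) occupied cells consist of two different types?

31

Scan each occupied cell's neighbors to the right and below (and the two forward diagonals) so each pair is counted once.
From row 0: 7 unlike of 11 pairs (running 7/11).
From row 1: 6 unlike of 9 pairs (running 13/20).
From row 2: 1 unlike of 10 pairs (running 14/30).
From row 3: 5 unlike of 13 pairs (running 19/43).
From row 4: 8 unlike of 13 pairs (running 27/56).
From row 5: 4 unlike of 10 pairs (running 31/66).
From row 6: 0 unlike of 1 pairs (running 31/67).
Total adjacent occupied pairs: 67; unlike-type pairs: 31.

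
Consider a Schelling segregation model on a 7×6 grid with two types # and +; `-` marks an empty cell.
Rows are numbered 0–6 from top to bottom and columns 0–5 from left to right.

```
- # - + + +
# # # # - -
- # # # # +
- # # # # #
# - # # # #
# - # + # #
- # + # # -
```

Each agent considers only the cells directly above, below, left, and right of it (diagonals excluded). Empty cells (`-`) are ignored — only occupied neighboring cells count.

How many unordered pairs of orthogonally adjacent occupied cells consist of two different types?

Scan each occupied cell's neighbors to the right and below so each pair is counted once.
Row 0: #(0,1)–#(1,1)= +(0,3)–+(0,4)= +(0,3)–#(1,3)≠ +(0,4)–+(0,5)=  → 1/4 unlike.
Row 1: #(1,0)–#(1,1)= #(1,1)–#(1,2)= #(1,1)–#(2,1)= #(1,2)–#(1,3)= #(1,2)–#(2,2)= #(1,3)–#(2,3)=  → 0/6 unlike.
Row 2: #(2,1)–#(2,2)= #(2,1)–#(3,1)= #(2,2)–#(2,3)= #(2,2)–#(3,2)= #(2,3)–#(2,4)= #(2,3)–#(3,3)= #(2,4)–+(2,5)≠ #(2,4)–#(3,4)= +(2,5)–#(3,5)≠  → 2/9 unlike.
Row 3: #(3,1)–#(3,2)= #(3,2)–#(3,3)= #(3,2)–#(4,2)= #(3,3)–#(3,4)= #(3,3)–#(4,3)= #(3,4)–#(3,5)= #(3,4)–#(4,4)= #(3,5)–#(4,5)=  → 0/8 unlike.
Row 4: #(4,0)–#(5,0)= #(4,2)–#(4,3)= #(4,2)–#(5,2)= #(4,3)–#(4,4)= #(4,3)–+(5,3)≠ #(4,4)–#(4,5)= #(4,4)–#(5,4)= #(4,5)–#(5,5)=  → 1/8 unlike.
Row 5: #(5,2)–+(5,3)≠ #(5,2)–+(6,2)≠ +(5,3)–#(5,4)≠ +(5,3)–#(6,3)≠ #(5,4)–#(5,5)= #(5,4)–#(6,4)=  → 4/6 unlike.
Row 6: #(6,1)–+(6,2)≠ +(6,2)–#(6,3)≠ #(6,3)–#(6,4)=  → 2/3 unlike.
Total adjacent occupied pairs: 44; unlike-type pairs: 10.

10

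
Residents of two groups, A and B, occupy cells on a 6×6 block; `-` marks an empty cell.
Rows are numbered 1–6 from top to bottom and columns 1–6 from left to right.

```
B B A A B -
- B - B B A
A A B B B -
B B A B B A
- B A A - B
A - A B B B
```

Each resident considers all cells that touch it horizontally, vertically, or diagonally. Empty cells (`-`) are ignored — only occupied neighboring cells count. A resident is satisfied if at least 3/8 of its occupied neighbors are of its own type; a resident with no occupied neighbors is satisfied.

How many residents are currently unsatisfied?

9

(1,1)B 2/2 ✓
(1,2)B 2/3 ✓
(1,3)A 1/4 ✗
(1,4)A 1/4 ✗
(1,5)B 2/4 ✓
(2,2)B 3/6 ✓
(2,4)B 5/7 ✓
(2,5)B 4/6 ✓
(2,6)A 0/3 ✗
(3,1)A 1/4 ✗
(3,2)A 2/6 ✗
(3,3)B 5/7 ✓
(3,4)B 6/7 ✓
(3,5)B 5/7 ✓
(4,1)B 2/4 ✓
(4,2)B 3/7 ✓
(4,3)A 3/8 ✓
(4,4)B 4/7 ✓
(4,5)B 4/6 ✓
(4,6)A 0/3 ✗
(5,2)B 2/6 ✗
(5,3)A 3/7 ✓
(5,4)A 3/7 ✓
(5,6)B 3/4 ✓
(6,1)A 0/1 ✗
(6,3)A 2/4 ✓
(6,4)B 1/4 ✗
(6,5)B 3/4 ✓
(6,6)B 2/2 ✓
Unsatisfied: (1,3), (1,4), (2,6), (3,1), (3,2), (4,6), (5,2), (6,1), (6,4) — 9 in total.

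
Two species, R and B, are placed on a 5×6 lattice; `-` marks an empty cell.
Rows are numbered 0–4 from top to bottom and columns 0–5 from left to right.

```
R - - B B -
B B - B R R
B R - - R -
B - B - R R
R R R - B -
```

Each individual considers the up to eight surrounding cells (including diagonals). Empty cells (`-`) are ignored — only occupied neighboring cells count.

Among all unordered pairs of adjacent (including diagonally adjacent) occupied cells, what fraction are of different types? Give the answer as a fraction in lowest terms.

6/11

Scan each occupied cell's neighbors to the right and below (and the two forward diagonals) so each pair is counted once.
From row 0: 5 unlike of 8 pairs (running 5/8).
From row 1: 4 unlike of 10 pairs (running 9/18).
From row 2: 3 unlike of 6 pairs (running 12/24).
From row 3: 6 unlike of 7 pairs (running 18/31).
From row 4: 0 unlike of 2 pairs (running 18/33).
Total adjacent occupied pairs: 33; unlike-type pairs: 18.
18/33 reduces to 6/11.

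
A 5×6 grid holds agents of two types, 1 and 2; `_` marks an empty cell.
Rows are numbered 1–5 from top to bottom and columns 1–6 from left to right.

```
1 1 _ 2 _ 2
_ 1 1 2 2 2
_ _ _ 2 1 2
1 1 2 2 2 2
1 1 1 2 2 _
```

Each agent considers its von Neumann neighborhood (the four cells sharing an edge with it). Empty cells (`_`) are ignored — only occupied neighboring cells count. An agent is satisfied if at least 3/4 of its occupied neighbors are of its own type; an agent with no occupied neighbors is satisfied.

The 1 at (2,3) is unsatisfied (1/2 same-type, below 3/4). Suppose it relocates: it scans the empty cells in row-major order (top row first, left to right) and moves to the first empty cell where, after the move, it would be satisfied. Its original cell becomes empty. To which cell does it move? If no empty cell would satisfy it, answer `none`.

Vacating (2,3). Empty cells in order:
  (1,3): 1/2 same-type → still unsatisfied.
  (1,5): 0/3 same-type → still unsatisfied.
  (2,1): 2/2 same-type → satisfied — stop here.

(2,1)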